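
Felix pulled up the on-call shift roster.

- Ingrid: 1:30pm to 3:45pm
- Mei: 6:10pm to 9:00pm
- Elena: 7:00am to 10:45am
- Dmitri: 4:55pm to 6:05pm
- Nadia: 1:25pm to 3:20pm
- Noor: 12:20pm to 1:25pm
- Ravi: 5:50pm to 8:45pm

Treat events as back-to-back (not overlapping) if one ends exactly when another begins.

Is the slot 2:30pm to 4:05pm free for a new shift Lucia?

Elena: ends 10:45am at or before Lucia starts 2:30pm → clear.
Noor: ends 1:25pm at or before Lucia starts 2:30pm → clear.
Nadia: starts 1:25pm before Lucia ends 4:05pm, and ends 3:20pm after Lucia starts 2:30pm → overlap.
Ingrid: starts 1:30pm before Lucia ends 4:05pm, and ends 3:45pm after Lucia starts 2:30pm → overlap.
Dmitri: starts 4:55pm at or after Lucia ends 4:05pm → clear.
Ravi: starts 5:50pm at or after Lucia ends 4:05pm → clear.
Mei: starts 6:10pm at or after Lucia ends 4:05pm → clear.
Lucia overlaps Ingrid, Nadia.

No — it overlaps Ingrid, Nadia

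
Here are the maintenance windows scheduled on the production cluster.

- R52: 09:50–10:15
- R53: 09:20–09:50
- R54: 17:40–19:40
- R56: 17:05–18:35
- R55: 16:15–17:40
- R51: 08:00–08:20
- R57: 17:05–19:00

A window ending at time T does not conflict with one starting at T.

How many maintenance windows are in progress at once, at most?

3

Walk through starts and ends in time order (an end at T is processed before a start at T):
08:00 start R51 → 1
08:20 end R51 → 0
09:20 start R53 → 1
09:50 end R53 → 0
09:50 start R52 → 1
10:15 end R52 → 0
16:15 start R55 → 1
17:05 start R56 → 2
17:05 start R57 → 3
17:40 end R55 → 2
17:40 start R54 → 3
18:35 end R56 → 2
19:00 end R57 → 1
19:40 end R54 → 0
Peak is 3, at 17:05 (R55, R56, R57).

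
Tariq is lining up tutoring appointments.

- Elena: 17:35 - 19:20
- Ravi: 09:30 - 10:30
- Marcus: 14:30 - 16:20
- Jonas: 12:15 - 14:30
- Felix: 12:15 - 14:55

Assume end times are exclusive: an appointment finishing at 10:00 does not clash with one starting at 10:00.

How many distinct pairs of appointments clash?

Two intervals overlap when each starts before the other ends.
Sorted by start: Ravi, Felix, Jonas, Marcus, Elena.
Felix starts after Ravi ends, so nothing later overlaps Ravi either.
Jonas starts before Felix ends → Felix and Jonas overlap.
Marcus starts before Felix ends → Felix and Marcus overlap.
Elena starts after Felix ends.
Marcus starts exactly when Jonas ends (back-to-back, no overlap), so nothing later overlaps Jonas either.
Elena starts after Marcus ends.
Overlapping pairs: Felix & Jonas, Felix & Marcus — 2 in total.

2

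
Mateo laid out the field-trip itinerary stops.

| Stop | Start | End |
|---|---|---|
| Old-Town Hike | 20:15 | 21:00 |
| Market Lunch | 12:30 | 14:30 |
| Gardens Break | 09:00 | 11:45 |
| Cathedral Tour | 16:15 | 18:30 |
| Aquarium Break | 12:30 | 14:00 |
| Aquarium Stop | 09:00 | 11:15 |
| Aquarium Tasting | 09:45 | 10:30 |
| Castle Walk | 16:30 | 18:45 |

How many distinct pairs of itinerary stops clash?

5

Check each pair: they overlap iff neither finishes before the other starts.
Sorted by start: Aquarium Stop, Gardens Break, Aquarium Tasting, Market Lunch, Aquarium Break, Cathedral Tour, Castle Walk, Old-Town Hike.
Gardens Break starts before Aquarium Stop ends → Aquarium Stop and Gardens Break overlap.
Aquarium Tasting starts before Aquarium Stop ends → Aquarium Stop and Aquarium Tasting overlap.
Market Lunch starts after Aquarium Stop ends, so nothing later overlaps Aquarium Stop either.
Aquarium Tasting starts before Gardens Break ends → Gardens Break and Aquarium Tasting overlap.
Market Lunch starts after Gardens Break ends, so nothing later overlaps Gardens Break either.
Market Lunch starts after Aquarium Tasting ends, so nothing later overlaps Aquarium Tasting either.
Aquarium Break starts before Market Lunch ends → Market Lunch and Aquarium Break overlap.
Cathedral Tour starts after Market Lunch ends, so nothing later overlaps Market Lunch either.
Cathedral Tour starts after Aquarium Break ends, so nothing later overlaps Aquarium Break either.
Castle Walk starts before Cathedral Tour ends → Cathedral Tour and Castle Walk overlap.
Old-Town Hike starts after Cathedral Tour ends.
Old-Town Hike starts after Castle Walk ends.
Overlapping pairs: Aquarium Break & Market Lunch, Aquarium Stop & Aquarium Tasting, Aquarium Stop & Gardens Break, Aquarium Tasting & Gardens Break, Castle Walk & Cathedral Tour — 5 in total.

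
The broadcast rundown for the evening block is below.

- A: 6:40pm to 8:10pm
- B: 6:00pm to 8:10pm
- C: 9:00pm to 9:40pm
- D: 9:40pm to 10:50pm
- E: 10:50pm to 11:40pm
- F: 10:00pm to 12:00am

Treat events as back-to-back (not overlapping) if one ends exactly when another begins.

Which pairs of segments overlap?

Two intervals overlap when each starts before the other ends.
Sorted by start: B, A, C, D, F, E.
A starts before B ends → B and A overlap.
C starts after B ends — done with B.
C starts after A ends — done with A.
D starts exactly when C ends (back-to-back, no overlap) — done with C.
F starts before D ends → D and F overlap.
E starts exactly when D ends (back-to-back, no overlap).
E starts before F ends → F and E overlap.

A & B, D & F, E & F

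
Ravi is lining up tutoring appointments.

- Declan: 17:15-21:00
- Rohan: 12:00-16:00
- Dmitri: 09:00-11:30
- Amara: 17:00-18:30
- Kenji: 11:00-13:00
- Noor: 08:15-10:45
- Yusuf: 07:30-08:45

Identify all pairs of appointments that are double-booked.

Sorted by start: Yusuf, Noor, Dmitri, Kenji, Rohan, Amara, Declan.
Noor starts before Yusuf ends → Yusuf and Noor overlap.
Dmitri starts after Yusuf ends, so nothing later overlaps Yusuf either.
Dmitri starts before Noor ends → Noor and Dmitri overlap.
Kenji starts after Noor ends, so nothing later overlaps Noor either.
Kenji starts before Dmitri ends → Dmitri and Kenji overlap.
Rohan starts after Dmitri ends, so nothing later overlaps Dmitri either.
Rohan starts before Kenji ends → Kenji and Rohan overlap.
Amara starts after Kenji ends, so nothing later overlaps Kenji either.
Amara starts after Rohan ends, so nothing later overlaps Rohan either.
Declan starts before Amara ends → Amara and Declan overlap.

Amara & Declan, Dmitri & Kenji, Dmitri & Noor, Kenji & Rohan, Noor & Yusuf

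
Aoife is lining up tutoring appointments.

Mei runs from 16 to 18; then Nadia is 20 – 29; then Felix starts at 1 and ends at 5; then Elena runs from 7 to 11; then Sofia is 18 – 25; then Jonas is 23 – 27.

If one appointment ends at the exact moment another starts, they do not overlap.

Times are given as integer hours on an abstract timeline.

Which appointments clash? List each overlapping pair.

Jonas & Nadia, Jonas & Sofia, Nadia & Sofia

Sorted by start: Felix, Elena, Mei, Sofia, Nadia, Jonas.
Elena starts after Felix ends, so nothing later overlaps Felix either.
Mei starts after Elena ends, so nothing later overlaps Elena either.
Sofia starts exactly when Mei ends (back-to-back, no overlap), so nothing later overlaps Mei either.
Nadia starts before Sofia ends → Sofia and Nadia overlap.
Jonas starts before Sofia ends → Sofia and Jonas overlap.
Jonas starts before Nadia ends → Nadia and Jonas overlap.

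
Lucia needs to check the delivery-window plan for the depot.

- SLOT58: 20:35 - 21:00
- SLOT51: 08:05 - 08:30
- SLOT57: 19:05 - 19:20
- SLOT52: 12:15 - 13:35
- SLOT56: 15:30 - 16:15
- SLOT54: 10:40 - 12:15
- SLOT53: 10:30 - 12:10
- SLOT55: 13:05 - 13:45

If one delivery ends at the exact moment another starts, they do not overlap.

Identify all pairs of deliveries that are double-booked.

Sorted by start: SLOT51, SLOT53, SLOT54, SLOT52, SLOT55, SLOT56, SLOT57, SLOT58.
SLOT53 starts after SLOT51 ends — done with SLOT51.
SLOT54 starts before SLOT53 ends → SLOT53 and SLOT54 overlap.
SLOT52 starts after SLOT53 ends — done with SLOT53.
SLOT52 starts exactly when SLOT54 ends (back-to-back, no overlap) — done with SLOT54.
SLOT55 starts before SLOT52 ends → SLOT52 and SLOT55 overlap.
SLOT56 starts after SLOT52 ends — done with SLOT52.
SLOT56 starts after SLOT55 ends — done with SLOT55.
SLOT57 starts after SLOT56 ends — done with SLOT56.
SLOT58 starts after SLOT57 ends.

SLOT52 & SLOT55, SLOT53 & SLOT54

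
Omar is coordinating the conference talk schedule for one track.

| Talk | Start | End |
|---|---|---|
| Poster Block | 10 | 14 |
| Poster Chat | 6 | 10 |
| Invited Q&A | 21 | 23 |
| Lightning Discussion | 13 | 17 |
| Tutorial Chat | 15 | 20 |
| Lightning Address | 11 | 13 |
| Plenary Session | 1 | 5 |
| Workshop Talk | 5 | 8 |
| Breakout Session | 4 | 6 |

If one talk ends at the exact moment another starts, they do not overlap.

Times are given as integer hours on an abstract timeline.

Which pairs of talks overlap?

Breakout Session & Plenary Session, Breakout Session & Workshop Talk, Lightning Address & Poster Block, Lightning Discussion & Poster Block, Lightning Discussion & Tutorial Chat, Poster Chat & Workshop Talk

Sorted by start: Plenary Session, Breakout Session, Workshop Talk, Poster Chat, Poster Block, Lightning Address, Lightning Discussion, Tutorial Chat, Invited Q&A.
Breakout Session starts before Plenary Session ends → Plenary Session and Breakout Session overlap.
Workshop Talk starts exactly when Plenary Session ends (back-to-back, no overlap); Plenary Session is clear from here.
Workshop Talk starts before Breakout Session ends → Breakout Session and Workshop Talk overlap.
Poster Chat starts exactly when Breakout Session ends (back-to-back, no overlap); Breakout Session is clear from here.
Poster Chat starts before Workshop Talk ends → Workshop Talk and Poster Chat overlap.
Poster Block starts after Workshop Talk ends; Workshop Talk is clear from here.
Poster Block starts exactly when Poster Chat ends (back-to-back, no overlap); Poster Chat is clear from here.
Lightning Address starts before Poster Block ends → Poster Block and Lightning Address overlap.
Lightning Discussion starts before Poster Block ends → Poster Block and Lightning Discussion overlap.
Tutorial Chat starts after Poster Block ends; Poster Block is clear from here.
Lightning Discussion starts exactly when Lightning Address ends (back-to-back, no overlap); Lightning Address is clear from here.
Tutorial Chat starts before Lightning Discussion ends → Lightning Discussion and Tutorial Chat overlap.
Invited Q&A starts after Lightning Discussion ends.
Invited Q&A starts after Tutorial Chat ends.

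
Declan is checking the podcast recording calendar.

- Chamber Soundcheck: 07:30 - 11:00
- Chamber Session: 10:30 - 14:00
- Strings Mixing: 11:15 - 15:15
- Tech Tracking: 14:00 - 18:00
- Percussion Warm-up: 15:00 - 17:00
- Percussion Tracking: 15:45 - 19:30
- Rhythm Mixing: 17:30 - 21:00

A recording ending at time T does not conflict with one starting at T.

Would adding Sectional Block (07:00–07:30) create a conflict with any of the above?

No — it doesn't clash with anything

Chamber Soundcheck: starts 07:30 at or after Sectional Block ends 07:30 → clear.
Chamber Session: starts 10:30 at or after Sectional Block ends 07:30 → clear.
Strings Mixing: starts 11:15 at or after Sectional Block ends 07:30 → clear.
Tech Tracking: starts 14:00 at or after Sectional Block ends 07:30 → clear.
Percussion Warm-up: starts 15:00 at or after Sectional Block ends 07:30 → clear.
Percussion Tracking: starts 15:45 at or after Sectional Block ends 07:30 → clear.
Rhythm Mixing: starts 17:30 at or after Sectional Block ends 07:30 → clear.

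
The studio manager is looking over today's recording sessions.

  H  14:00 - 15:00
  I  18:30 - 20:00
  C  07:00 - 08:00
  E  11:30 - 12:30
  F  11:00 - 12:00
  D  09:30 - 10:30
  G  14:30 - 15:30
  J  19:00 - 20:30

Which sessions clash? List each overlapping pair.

E & F, G & H, I & J

Sorted by start: C, D, F, E, H, G, I, J.
D starts after C ends, so C has no further overlaps.
F starts after D ends, so D has no further overlaps.
E starts before F ends → F and E overlap.
H starts after F ends, so F has no further overlaps.
H starts after E ends, so E has no further overlaps.
G starts before H ends → H and G overlap.
I starts after H ends, so H has no further overlaps.
I starts after G ends, so G has no further overlaps.
J starts before I ends → I and J overlap.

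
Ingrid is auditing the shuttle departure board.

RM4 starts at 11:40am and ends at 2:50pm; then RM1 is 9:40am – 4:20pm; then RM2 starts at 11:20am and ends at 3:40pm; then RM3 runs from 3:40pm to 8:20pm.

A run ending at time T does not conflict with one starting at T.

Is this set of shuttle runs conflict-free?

Sorted by start: RM1, RM2, RM4, RM3.
RM2 starts before RM1 ends → RM1 and RM2 overlap.
That's a conflict, so the schedule is not conflict-free.

No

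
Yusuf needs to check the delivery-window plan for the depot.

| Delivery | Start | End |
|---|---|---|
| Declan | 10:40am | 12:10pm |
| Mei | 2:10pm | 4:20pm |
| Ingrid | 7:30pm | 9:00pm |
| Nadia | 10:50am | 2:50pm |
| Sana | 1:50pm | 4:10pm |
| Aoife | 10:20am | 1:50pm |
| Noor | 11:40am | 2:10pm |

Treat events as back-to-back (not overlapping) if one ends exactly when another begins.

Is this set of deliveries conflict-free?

No

Sorted by start: Aoife, Declan, Nadia, Noor, Sana, Mei, Ingrid.
Declan starts before Aoife ends → Aoife and Declan overlap.
That's a conflict, so the schedule is not conflict-free.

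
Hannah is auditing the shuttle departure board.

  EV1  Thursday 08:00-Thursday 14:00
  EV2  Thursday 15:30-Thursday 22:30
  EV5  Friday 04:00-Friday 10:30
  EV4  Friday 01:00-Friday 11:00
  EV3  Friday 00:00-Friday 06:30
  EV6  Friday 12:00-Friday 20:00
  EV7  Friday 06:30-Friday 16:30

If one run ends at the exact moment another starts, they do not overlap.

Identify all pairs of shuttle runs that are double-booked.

Sorted by start: EV1, EV2, EV3, EV4, EV5, EV7, EV6.
EV2 starts after EV1 ends, so nothing later overlaps EV1 either.
EV3 starts after EV2 ends, so nothing later overlaps EV2 either.
EV4 starts before EV3 ends → EV3 and EV4 overlap.
EV5 starts before EV3 ends → EV3 and EV5 overlap.
EV7 starts exactly when EV3 ends (back-to-back, no overlap), so nothing later overlaps EV3 either.
EV5 starts before EV4 ends → EV4 and EV5 overlap.
EV7 starts before EV4 ends → EV4 and EV7 overlap.
EV6 starts after EV4 ends.
EV7 starts before EV5 ends → EV5 and EV7 overlap.
EV6 starts after EV5 ends.
EV6 starts before EV7 ends → EV7 and EV6 overlap.

EV3 & EV4, EV3 & EV5, EV4 & EV5, EV4 & EV7, EV5 & EV7, EV6 & EV7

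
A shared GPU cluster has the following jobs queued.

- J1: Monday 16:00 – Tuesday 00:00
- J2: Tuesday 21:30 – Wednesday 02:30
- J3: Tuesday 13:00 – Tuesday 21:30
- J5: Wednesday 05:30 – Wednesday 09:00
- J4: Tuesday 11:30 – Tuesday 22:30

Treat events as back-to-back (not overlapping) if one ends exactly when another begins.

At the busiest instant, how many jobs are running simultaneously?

Walk through starts and ends in time order (an end at T is processed before a start at T):
Monday 16:00 start J1 → 1
Tuesday 00:00 end J1 → 0
Tuesday 11:30 start J4 → 1
Tuesday 13:00 start J3 → 2
Tuesday 21:30 end J3 → 1
Tuesday 21:30 start J2 → 2
Tuesday 22:30 end J4 → 1
Wednesday 02:30 end J2 → 0
Wednesday 05:30 start J5 → 1
Wednesday 09:00 end J5 → 0
Peak is 2, at Tuesday 13:00 (J3, J4).

2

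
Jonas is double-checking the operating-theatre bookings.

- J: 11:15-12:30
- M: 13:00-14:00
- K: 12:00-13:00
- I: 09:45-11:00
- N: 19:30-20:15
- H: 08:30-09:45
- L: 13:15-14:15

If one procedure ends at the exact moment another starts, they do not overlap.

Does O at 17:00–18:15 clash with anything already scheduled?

H: ends 09:45 at or before O starts 17:00 → clear.
I: ends 11:00 at or before O starts 17:00 → clear.
J: ends 12:30 at or before O starts 17:00 → clear.
K: ends 13:00 at or before O starts 17:00 → clear.
M: ends 14:00 at or before O starts 17:00 → clear.
L: ends 14:15 at or before O starts 17:00 → clear.
N: starts 19:30 at or after O ends 18:15 → clear.

No — it doesn't clash with anything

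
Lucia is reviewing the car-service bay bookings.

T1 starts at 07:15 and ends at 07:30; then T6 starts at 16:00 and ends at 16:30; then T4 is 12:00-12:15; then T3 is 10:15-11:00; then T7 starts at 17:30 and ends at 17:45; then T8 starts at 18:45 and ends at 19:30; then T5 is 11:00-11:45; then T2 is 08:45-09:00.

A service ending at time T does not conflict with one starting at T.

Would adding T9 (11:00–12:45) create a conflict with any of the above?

Yes — it overlaps T4, T5

T1: ends 07:30 at or before T9 starts 11:00 → clear.
T2: ends 09:00 at or before T9 starts 11:00 → clear.
T3: ends 11:00 at or before T9 starts 11:00 → clear.
T5: starts 11:00 before T9 ends 12:45, and ends 11:45 after T9 starts 11:00 → overlap.
T4: starts 12:00 before T9 ends 12:45, and ends 12:15 after T9 starts 11:00 → overlap.
T6: starts 16:00 at or after T9 ends 12:45 → clear.
T7: starts 17:30 at or after T9 ends 12:45 → clear.
T8: starts 18:45 at or after T9 ends 12:45 → clear.
T9 overlaps T4, T5.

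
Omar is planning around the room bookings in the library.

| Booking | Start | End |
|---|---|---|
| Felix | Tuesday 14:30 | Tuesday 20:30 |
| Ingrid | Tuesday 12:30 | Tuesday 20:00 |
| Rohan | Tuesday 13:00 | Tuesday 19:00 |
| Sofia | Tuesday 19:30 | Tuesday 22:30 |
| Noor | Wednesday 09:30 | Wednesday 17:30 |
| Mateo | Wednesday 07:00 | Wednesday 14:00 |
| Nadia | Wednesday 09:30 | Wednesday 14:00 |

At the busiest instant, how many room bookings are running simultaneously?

Walk through starts and ends in time order (an end at T is processed before a start at T):
Tuesday 12:30 start Ingrid → 1
Tuesday 13:00 start Rohan → 2
Tuesday 14:30 start Felix → 3
Tuesday 19:00 end Rohan → 2
Tuesday 19:30 start Sofia → 3
Tuesday 20:00 end Ingrid → 2
Tuesday 20:30 end Felix → 1
Tuesday 22:30 end Sofia → 0
Wednesday 07:00 start Mateo → 1
Wednesday 09:30 start Nadia → 2
Wednesday 09:30 start Noor → 3
Wednesday 14:00 end Mateo → 2
Wednesday 14:00 end Nadia → 1
Wednesday 17:30 end Noor → 0
Peak is 3, at Tuesday 14:30 (Felix, Ingrid, Rohan).

3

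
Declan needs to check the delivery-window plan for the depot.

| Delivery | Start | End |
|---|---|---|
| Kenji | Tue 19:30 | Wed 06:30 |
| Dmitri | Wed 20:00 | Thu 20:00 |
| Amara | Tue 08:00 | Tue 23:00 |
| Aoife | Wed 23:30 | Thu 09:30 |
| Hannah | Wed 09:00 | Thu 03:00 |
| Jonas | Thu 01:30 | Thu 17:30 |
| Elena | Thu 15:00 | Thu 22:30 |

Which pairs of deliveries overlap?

Amara & Kenji, Aoife & Dmitri, Aoife & Hannah, Aoife & Jonas, Dmitri & Elena, Dmitri & Hannah, Dmitri & Jonas, Elena & Jonas, Hannah & Jonas

Check each pair: they overlap iff neither finishes before the other starts.
Sorted by start: Amara, Kenji, Hannah, Dmitri, Aoife, Jonas, Elena.
Kenji starts before Amara ends → Amara and Kenji overlap.
Hannah starts after Amara ends, so nothing later overlaps Amara either.
Hannah starts after Kenji ends, so nothing later overlaps Kenji either.
Dmitri starts before Hannah ends → Hannah and Dmitri overlap.
Aoife starts before Hannah ends → Hannah and Aoife overlap.
Jonas starts before Hannah ends → Hannah and Jonas overlap.
Elena starts after Hannah ends.
Aoife starts before Dmitri ends → Dmitri and Aoife overlap.
Jonas starts before Dmitri ends → Dmitri and Jonas overlap.
Elena starts before Dmitri ends → Dmitri and Elena overlap.
Jonas starts before Aoife ends → Aoife and Jonas overlap.
Elena starts after Aoife ends.
Elena starts before Jonas ends → Jonas and Elena overlap.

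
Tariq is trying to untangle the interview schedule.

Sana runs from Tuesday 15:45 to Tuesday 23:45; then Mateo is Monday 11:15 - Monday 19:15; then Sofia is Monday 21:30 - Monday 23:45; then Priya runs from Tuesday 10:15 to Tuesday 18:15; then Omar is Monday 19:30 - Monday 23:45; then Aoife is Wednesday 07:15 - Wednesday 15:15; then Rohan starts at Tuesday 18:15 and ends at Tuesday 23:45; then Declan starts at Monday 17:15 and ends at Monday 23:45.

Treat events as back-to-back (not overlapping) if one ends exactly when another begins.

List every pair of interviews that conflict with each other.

Check each pair: they overlap iff neither finishes before the other starts.
Sorted by start: Mateo, Declan, Omar, Sofia, Priya, Sana, Rohan, Aoife.
Declan starts before Mateo ends → Mateo and Declan overlap.
Omar starts after Mateo ends; Mateo is clear from here.
Omar starts before Declan ends → Declan and Omar overlap.
Sofia starts before Declan ends → Declan and Sofia overlap.
Priya starts after Declan ends; Declan is clear from here.
Sofia starts before Omar ends → Omar and Sofia overlap.
Priya starts after Omar ends; Omar is clear from here.
Priya starts after Sofia ends; Sofia is clear from here.
Sana starts before Priya ends → Priya and Sana overlap.
Rohan starts exactly when Priya ends (back-to-back, no overlap); Priya is clear from here.
Rohan starts before Sana ends → Sana and Rohan overlap.
Aoife starts after Sana ends.
Aoife starts after Rohan ends.

Declan & Mateo, Declan & Omar, Declan & Sofia, Omar & Sofia, Priya & Sana, Rohan & Sana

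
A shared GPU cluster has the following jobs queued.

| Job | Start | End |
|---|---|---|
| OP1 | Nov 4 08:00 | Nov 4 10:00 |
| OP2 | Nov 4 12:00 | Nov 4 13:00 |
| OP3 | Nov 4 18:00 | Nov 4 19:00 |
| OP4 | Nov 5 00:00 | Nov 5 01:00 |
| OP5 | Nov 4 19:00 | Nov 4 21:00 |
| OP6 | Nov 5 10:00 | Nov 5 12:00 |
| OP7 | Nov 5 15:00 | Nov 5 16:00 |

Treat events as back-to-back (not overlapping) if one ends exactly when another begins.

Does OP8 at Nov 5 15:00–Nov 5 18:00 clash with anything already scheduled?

OP1: ends Nov 4 10:00 at or before OP8 starts Nov 5 15:00 → clear.
OP2: ends Nov 4 13:00 at or before OP8 starts Nov 5 15:00 → clear.
OP3: ends Nov 4 19:00 at or before OP8 starts Nov 5 15:00 → clear.
OP5: ends Nov 4 21:00 at or before OP8 starts Nov 5 15:00 → clear.
OP4: ends Nov 5 01:00 at or before OP8 starts Nov 5 15:00 → clear.
OP6: ends Nov 5 12:00 at or before OP8 starts Nov 5 15:00 → clear.
OP7: starts Nov 5 15:00 before OP8 ends Nov 5 18:00, and ends Nov 5 16:00 after OP8 starts Nov 5 15:00 → overlap.
OP8 overlaps OP7.

Yes — it overlaps OP7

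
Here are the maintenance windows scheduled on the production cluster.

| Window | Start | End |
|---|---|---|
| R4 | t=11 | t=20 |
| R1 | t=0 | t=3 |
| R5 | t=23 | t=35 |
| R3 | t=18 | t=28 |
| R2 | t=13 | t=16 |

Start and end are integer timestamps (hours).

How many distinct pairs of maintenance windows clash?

Two intervals overlap when each starts before the other ends.
Sorted by start: R1, R4, R2, R3, R5.
R4 starts after R1 ends — done with R1.
R2 starts before R4 ends → R4 and R2 overlap.
R3 starts before R4 ends → R4 and R3 overlap.
R5 starts after R4 ends.
R3 starts after R2 ends — done with R2.
R5 starts before R3 ends → R3 and R5 overlap.
Overlapping pairs: R2 & R4, R3 & R4, R3 & R5 — 3 in total.

3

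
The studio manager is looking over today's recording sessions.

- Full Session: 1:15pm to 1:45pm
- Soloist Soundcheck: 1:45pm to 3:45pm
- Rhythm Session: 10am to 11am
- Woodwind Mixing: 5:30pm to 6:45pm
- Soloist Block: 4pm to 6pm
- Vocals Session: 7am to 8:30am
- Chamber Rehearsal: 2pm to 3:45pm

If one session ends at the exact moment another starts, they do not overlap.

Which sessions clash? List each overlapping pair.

Chamber Rehearsal & Soloist Soundcheck, Soloist Block & Woodwind Mixing

Sorted by start: Vocals Session, Rhythm Session, Full Session, Soloist Soundcheck, Chamber Rehearsal, Soloist Block, Woodwind Mixing.
Rhythm Session starts after Vocals Session ends — done with Vocals Session.
Full Session starts after Rhythm Session ends — done with Rhythm Session.
Soloist Soundcheck starts exactly when Full Session ends (back-to-back, no overlap) — done with Full Session.
Chamber Rehearsal starts before Soloist Soundcheck ends → Soloist Soundcheck and Chamber Rehearsal overlap.
Soloist Block starts after Soloist Soundcheck ends — done with Soloist Soundcheck.
Soloist Block starts after Chamber Rehearsal ends — done with Chamber Rehearsal.
Woodwind Mixing starts before Soloist Block ends → Soloist Block and Woodwind Mixing overlap.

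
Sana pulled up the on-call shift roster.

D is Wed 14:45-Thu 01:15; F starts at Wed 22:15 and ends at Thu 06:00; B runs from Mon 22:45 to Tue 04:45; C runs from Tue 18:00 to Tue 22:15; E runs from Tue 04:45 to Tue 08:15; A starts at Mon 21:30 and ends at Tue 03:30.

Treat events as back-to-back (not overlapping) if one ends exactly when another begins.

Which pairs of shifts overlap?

A & B, D & F

Check each pair: they overlap iff neither finishes before the other starts.
Sorted by start: A, B, E, C, D, F.
B starts before A ends → A and B overlap.
E starts after A ends — done with A.
E starts exactly when B ends (back-to-back, no overlap) — done with B.
C starts after E ends — done with E.
D starts after C ends — done with C.
F starts before D ends → D and F overlap.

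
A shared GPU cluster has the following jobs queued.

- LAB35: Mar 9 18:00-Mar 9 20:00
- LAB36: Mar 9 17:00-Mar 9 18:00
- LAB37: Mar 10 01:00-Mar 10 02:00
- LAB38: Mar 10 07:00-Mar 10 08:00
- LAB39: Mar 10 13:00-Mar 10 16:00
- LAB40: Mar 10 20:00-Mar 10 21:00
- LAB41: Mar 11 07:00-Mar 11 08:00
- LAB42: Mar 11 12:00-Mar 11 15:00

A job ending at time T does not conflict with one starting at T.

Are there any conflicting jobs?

Sorted by start: LAB36, LAB35, LAB37, LAB38, LAB39, LAB40, LAB41, LAB42.
LAB35 starts exactly when LAB36 ends (back-to-back, no overlap), so LAB36 has no further overlaps.
LAB37 starts after LAB35 ends, so LAB35 has no further overlaps.
LAB38 starts after LAB37 ends, so LAB37 has no further overlaps.
LAB39 starts after LAB38 ends, so LAB38 has no further overlaps.
LAB40 starts after LAB39 ends, so LAB39 has no further overlaps.
LAB41 starts after LAB40 ends, so LAB40 has no further overlaps.
LAB42 starts after LAB41 ends.
Every pair is clear; the schedule has no overlaps.

No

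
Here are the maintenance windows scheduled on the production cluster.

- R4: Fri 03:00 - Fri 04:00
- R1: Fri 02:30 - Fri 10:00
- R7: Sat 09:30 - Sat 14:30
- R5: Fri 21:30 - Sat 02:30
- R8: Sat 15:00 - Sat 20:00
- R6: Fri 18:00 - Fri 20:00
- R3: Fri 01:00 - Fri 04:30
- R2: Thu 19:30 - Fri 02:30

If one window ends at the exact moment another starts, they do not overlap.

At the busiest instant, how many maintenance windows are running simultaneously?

Sort all start/end points and keep a running count:
Thu 19:30 start R2 → 1
Fri 01:00 start R3 → 2
Fri 02:30 end R2 → 1
Fri 02:30 start R1 → 2
Fri 03:00 start R4 → 3
Fri 04:00 end R4 → 2
Fri 04:30 end R3 → 1
Fri 10:00 end R1 → 0
Fri 18:00 start R6 → 1
Fri 20:00 end R6 → 0
Fri 21:30 start R5 → 1
Sat 02:30 end R5 → 0
Sat 09:30 start R7 → 1
Sat 14:30 end R7 → 0
Sat 15:00 start R8 → 1
Sat 20:00 end R8 → 0
Peak is 3, at Fri 03:00 (R1, R3, R4).

3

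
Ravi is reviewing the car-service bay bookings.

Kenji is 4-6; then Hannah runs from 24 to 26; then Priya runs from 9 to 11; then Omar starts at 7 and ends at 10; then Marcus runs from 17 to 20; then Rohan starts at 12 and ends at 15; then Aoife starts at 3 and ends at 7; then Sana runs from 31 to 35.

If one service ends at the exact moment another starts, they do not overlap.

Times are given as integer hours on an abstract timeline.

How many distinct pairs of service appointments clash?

2

Two intervals overlap when each starts before the other ends.
Sorted by start: Aoife, Kenji, Omar, Priya, Rohan, Marcus, Hannah, Sana.
Kenji starts before Aoife ends → Aoife and Kenji overlap.
Omar starts exactly when Aoife ends (back-to-back, no overlap), so nothing later overlaps Aoife either.
Omar starts after Kenji ends, so nothing later overlaps Kenji either.
Priya starts before Omar ends → Omar and Priya overlap.
Rohan starts after Omar ends, so nothing later overlaps Omar either.
Rohan starts after Priya ends, so nothing later overlaps Priya either.
Marcus starts after Rohan ends, so nothing later overlaps Rohan either.
Hannah starts after Marcus ends, so nothing later overlaps Marcus either.
Sana starts after Hannah ends.
Overlapping pairs: Aoife & Kenji, Omar & Priya — 2 in total.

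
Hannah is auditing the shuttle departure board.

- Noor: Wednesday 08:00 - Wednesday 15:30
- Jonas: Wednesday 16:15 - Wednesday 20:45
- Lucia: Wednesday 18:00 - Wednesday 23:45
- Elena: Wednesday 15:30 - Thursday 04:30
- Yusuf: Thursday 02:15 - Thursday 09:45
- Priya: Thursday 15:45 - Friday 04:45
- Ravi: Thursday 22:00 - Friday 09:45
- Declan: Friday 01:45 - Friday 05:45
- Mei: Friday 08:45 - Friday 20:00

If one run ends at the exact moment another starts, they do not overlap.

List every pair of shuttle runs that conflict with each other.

Declan & Priya, Declan & Ravi, Elena & Jonas, Elena & Lucia, Elena & Yusuf, Jonas & Lucia, Mei & Ravi, Priya & Ravi

Sorted by start: Noor, Elena, Jonas, Lucia, Yusuf, Priya, Ravi, Declan, Mei.
Elena starts exactly when Noor ends (back-to-back, no overlap), so Noor has no further overlaps.
Jonas starts before Elena ends → Elena and Jonas overlap.
Lucia starts before Elena ends → Elena and Lucia overlap.
Yusuf starts before Elena ends → Elena and Yusuf overlap.
Priya starts after Elena ends, so Elena has no further overlaps.
Lucia starts before Jonas ends → Jonas and Lucia overlap.
Yusuf starts after Jonas ends, so Jonas has no further overlaps.
Yusuf starts after Lucia ends, so Lucia has no further overlaps.
Priya starts after Yusuf ends, so Yusuf has no further overlaps.
Ravi starts before Priya ends → Priya and Ravi overlap.
Declan starts before Priya ends → Priya and Declan overlap.
Mei starts after Priya ends.
Declan starts before Ravi ends → Ravi and Declan overlap.
Mei starts before Ravi ends → Ravi and Mei overlap.
Mei starts after Declan ends.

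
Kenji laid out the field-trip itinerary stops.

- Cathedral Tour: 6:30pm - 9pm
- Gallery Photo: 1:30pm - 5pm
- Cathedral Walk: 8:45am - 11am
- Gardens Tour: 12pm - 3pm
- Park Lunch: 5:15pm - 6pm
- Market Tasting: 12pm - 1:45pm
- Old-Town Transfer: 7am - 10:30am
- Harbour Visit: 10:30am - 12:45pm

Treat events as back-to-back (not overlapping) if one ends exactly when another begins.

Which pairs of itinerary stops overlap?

Cathedral Walk & Harbour Visit, Cathedral Walk & Old-Town Transfer, Gallery Photo & Gardens Tour, Gallery Photo & Market Tasting, Gardens Tour & Harbour Visit, Gardens Tour & Market Tasting, Harbour Visit & Market Tasting

Sorted by start: Old-Town Transfer, Cathedral Walk, Harbour Visit, Gardens Tour, Market Tasting, Gallery Photo, Park Lunch, Cathedral Tour.
Cathedral Walk starts before Old-Town Transfer ends → Old-Town Transfer and Cathedral Walk overlap.
Harbour Visit starts exactly when Old-Town Transfer ends (back-to-back, no overlap); Old-Town Transfer is clear from here.
Harbour Visit starts before Cathedral Walk ends → Cathedral Walk and Harbour Visit overlap.
Gardens Tour starts after Cathedral Walk ends; Cathedral Walk is clear from here.
Gardens Tour starts before Harbour Visit ends → Harbour Visit and Gardens Tour overlap.
Market Tasting starts before Harbour Visit ends → Harbour Visit and Market Tasting overlap.
Gallery Photo starts after Harbour Visit ends; Harbour Visit is clear from here.
Market Tasting starts before Gardens Tour ends → Gardens Tour and Market Tasting overlap.
Gallery Photo starts before Gardens Tour ends → Gardens Tour and Gallery Photo overlap.
Park Lunch starts after Gardens Tour ends; Gardens Tour is clear from here.
Gallery Photo starts before Market Tasting ends → Market Tasting and Gallery Photo overlap.
Park Lunch starts after Market Tasting ends; Market Tasting is clear from here.
Park Lunch starts after Gallery Photo ends; Gallery Photo is clear from here.
Cathedral Tour starts after Park Lunch ends.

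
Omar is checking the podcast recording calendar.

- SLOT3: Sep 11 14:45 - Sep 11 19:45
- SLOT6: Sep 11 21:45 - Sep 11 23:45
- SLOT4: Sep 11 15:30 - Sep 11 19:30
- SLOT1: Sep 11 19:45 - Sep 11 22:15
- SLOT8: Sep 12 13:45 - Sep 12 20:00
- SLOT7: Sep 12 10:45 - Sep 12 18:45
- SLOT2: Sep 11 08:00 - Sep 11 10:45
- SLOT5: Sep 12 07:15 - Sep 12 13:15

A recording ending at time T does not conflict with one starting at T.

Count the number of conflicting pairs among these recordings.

Sorted by start: SLOT2, SLOT3, SLOT4, SLOT1, SLOT6, SLOT5, SLOT7, SLOT8.
SLOT3 starts after SLOT2 ends, so nothing later overlaps SLOT2 either.
SLOT4 starts before SLOT3 ends → SLOT3 and SLOT4 overlap.
SLOT1 starts exactly when SLOT3 ends (back-to-back, no overlap), so nothing later overlaps SLOT3 either.
SLOT1 starts after SLOT4 ends, so nothing later overlaps SLOT4 either.
SLOT6 starts before SLOT1 ends → SLOT1 and SLOT6 overlap.
SLOT5 starts after SLOT1 ends, so nothing later overlaps SLOT1 either.
SLOT5 starts after SLOT6 ends, so nothing later overlaps SLOT6 either.
SLOT7 starts before SLOT5 ends → SLOT5 and SLOT7 overlap.
SLOT8 starts after SLOT5 ends.
SLOT8 starts before SLOT7 ends → SLOT7 and SLOT8 overlap.
Overlapping pairs: SLOT1 & SLOT6, SLOT3 & SLOT4, SLOT5 & SLOT7, SLOT7 & SLOT8 — 4 in total.

4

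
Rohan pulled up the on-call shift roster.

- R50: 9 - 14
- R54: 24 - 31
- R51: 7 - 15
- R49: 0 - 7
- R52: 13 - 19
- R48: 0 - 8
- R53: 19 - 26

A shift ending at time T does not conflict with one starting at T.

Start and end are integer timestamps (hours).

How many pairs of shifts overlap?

Two intervals overlap when each starts before the other ends.
Sorted by start: R48, R49, R51, R50, R52, R53, R54.
R49 starts before R48 ends → R48 and R49 overlap.
R51 starts before R48 ends → R48 and R51 overlap.
R50 starts after R48 ends — done with R48.
R51 starts exactly when R49 ends (back-to-back, no overlap) — done with R49.
R50 starts before R51 ends → R51 and R50 overlap.
R52 starts before R51 ends → R51 and R52 overlap.
R53 starts after R51 ends — done with R51.
R52 starts before R50 ends → R50 and R52 overlap.
R53 starts after R50 ends — done with R50.
R53 starts exactly when R52 ends (back-to-back, no overlap) — done with R52.
R54 starts before R53 ends → R53 and R54 overlap.
Overlapping pairs: R48 & R49, R48 & R51, R50 & R51, R50 & R52, R51 & R52, R53 & R54 — 6 in total.

6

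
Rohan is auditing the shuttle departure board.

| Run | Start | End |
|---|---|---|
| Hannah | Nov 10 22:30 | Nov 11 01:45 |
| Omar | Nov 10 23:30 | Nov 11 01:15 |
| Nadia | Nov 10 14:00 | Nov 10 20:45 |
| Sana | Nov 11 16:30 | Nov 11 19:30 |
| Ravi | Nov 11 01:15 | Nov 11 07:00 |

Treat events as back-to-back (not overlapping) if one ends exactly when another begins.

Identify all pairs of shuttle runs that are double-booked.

Hannah & Omar, Hannah & Ravi

Sorted by start: Nadia, Hannah, Omar, Ravi, Sana.
Hannah starts after Nadia ends, so Nadia has no further overlaps.
Omar starts before Hannah ends → Hannah and Omar overlap.
Ravi starts before Hannah ends → Hannah and Ravi overlap.
Sana starts after Hannah ends.
Ravi starts exactly when Omar ends (back-to-back, no overlap), so Omar has no further overlaps.
Sana starts after Ravi ends.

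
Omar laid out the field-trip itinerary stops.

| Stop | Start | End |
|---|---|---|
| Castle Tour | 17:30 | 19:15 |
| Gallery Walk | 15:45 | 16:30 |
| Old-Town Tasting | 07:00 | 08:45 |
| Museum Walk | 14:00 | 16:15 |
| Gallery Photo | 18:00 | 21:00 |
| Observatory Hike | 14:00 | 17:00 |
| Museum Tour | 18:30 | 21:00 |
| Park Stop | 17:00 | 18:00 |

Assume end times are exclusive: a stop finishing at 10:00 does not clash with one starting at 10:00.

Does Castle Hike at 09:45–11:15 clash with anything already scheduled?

Old-Town Tasting: ends 08:45 at or before Castle Hike starts 09:45 → clear.
Observatory Hike: starts 14:00 at or after Castle Hike ends 11:15 → clear.
Museum Walk: starts 14:00 at or after Castle Hike ends 11:15 → clear.
Gallery Walk: starts 15:45 at or after Castle Hike ends 11:15 → clear.
Park Stop: starts 17:00 at or after Castle Hike ends 11:15 → clear.
Castle Tour: starts 17:30 at or after Castle Hike ends 11:15 → clear.
Gallery Photo: starts 18:00 at or after Castle Hike ends 11:15 → clear.
Museum Tour: starts 18:30 at or after Castle Hike ends 11:15 → clear.

No — it doesn't clash with anything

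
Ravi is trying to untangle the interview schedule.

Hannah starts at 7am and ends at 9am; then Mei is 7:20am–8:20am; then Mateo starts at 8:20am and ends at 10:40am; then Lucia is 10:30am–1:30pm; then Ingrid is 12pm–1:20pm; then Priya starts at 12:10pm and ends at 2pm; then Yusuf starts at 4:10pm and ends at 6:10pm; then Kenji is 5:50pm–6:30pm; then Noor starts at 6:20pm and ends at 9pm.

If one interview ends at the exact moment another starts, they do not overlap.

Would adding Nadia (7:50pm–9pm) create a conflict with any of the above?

Yes — it overlaps Noor

Hannah: ends 9am at or before Nadia starts 7:50pm → clear.
Mei: ends 8:20am at or before Nadia starts 7:50pm → clear.
Mateo: ends 10:40am at or before Nadia starts 7:50pm → clear.
Lucia: ends 1:30pm at or before Nadia starts 7:50pm → clear.
Ingrid: ends 1:20pm at or before Nadia starts 7:50pm → clear.
Priya: ends 2pm at or before Nadia starts 7:50pm → clear.
Yusuf: ends 6:10pm at or before Nadia starts 7:50pm → clear.
Kenji: ends 6:30pm at or before Nadia starts 7:50pm → clear.
Noor: starts 6:20pm before Nadia ends 9pm, and ends 9pm after Nadia starts 7:50pm → overlap.
Nadia overlaps Noor.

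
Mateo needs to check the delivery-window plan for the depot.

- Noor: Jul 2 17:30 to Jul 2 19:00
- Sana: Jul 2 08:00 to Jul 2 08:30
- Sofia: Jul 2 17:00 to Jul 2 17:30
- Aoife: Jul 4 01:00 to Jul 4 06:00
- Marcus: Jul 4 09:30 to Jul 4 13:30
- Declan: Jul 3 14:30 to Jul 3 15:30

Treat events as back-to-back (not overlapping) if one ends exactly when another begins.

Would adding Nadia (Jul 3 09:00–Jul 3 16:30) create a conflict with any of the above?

Sana: ends Jul 2 08:30 at or before Nadia starts Jul 3 09:00 → clear.
Sofia: ends Jul 2 17:30 at or before Nadia starts Jul 3 09:00 → clear.
Noor: ends Jul 2 19:00 at or before Nadia starts Jul 3 09:00 → clear.
Declan: starts Jul 3 14:30 before Nadia ends Jul 3 16:30, and ends Jul 3 15:30 after Nadia starts Jul 3 09:00 → overlap.
Aoife: starts Jul 4 01:00 at or after Nadia ends Jul 3 16:30 → clear.
Marcus: starts Jul 4 09:30 at or after Nadia ends Jul 3 16:30 → clear.
Nadia overlaps Declan.

Yes — it overlaps Declan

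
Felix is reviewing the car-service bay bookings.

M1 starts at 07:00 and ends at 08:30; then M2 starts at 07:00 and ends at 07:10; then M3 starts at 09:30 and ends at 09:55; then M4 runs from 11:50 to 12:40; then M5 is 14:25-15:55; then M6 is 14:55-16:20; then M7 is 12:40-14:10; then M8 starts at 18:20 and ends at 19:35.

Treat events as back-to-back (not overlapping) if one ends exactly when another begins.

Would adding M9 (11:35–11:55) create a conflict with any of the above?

M1: ends 08:30 at or before M9 starts 11:35 → clear.
M2: ends 07:10 at or before M9 starts 11:35 → clear.
M3: ends 09:55 at or before M9 starts 11:35 → clear.
M4: starts 11:50 before M9 ends 11:55, and ends 12:40 after M9 starts 11:35 → overlap.
M7: starts 12:40 at or after M9 ends 11:55 → clear.
M5: starts 14:25 at or after M9 ends 11:55 → clear.
M6: starts 14:55 at or after M9 ends 11:55 → clear.
M8: starts 18:20 at or after M9 ends 11:55 → clear.
M9 overlaps M4.

Yes — it overlaps M4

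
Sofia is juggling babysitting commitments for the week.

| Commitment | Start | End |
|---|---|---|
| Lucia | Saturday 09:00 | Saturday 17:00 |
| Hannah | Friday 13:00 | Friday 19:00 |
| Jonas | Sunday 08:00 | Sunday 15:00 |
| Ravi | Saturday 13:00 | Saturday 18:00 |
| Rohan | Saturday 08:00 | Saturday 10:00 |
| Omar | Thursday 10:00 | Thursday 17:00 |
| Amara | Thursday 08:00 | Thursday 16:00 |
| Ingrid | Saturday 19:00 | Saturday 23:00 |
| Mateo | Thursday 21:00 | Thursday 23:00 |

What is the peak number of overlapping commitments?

Walk through starts and ends in time order (an end at T is processed before a start at T):
Thursday 08:00 start Amara → 1
Thursday 10:00 start Omar → 2
Thursday 16:00 end Amara → 1
Thursday 17:00 end Omar → 0
Thursday 21:00 start Mateo → 1
Thursday 23:00 end Mateo → 0
Friday 13:00 start Hannah → 1
Friday 19:00 end Hannah → 0
Saturday 08:00 start Rohan → 1
Saturday 09:00 start Lucia → 2
Saturday 10:00 end Rohan → 1
Saturday 13:00 start Ravi → 2
Saturday 17:00 end Lucia → 1
Saturday 18:00 end Ravi → 0
Saturday 19:00 start Ingrid → 1
Saturday 23:00 end Ingrid → 0
Sunday 08:00 start Jonas → 1
Sunday 15:00 end Jonas → 0
Peak is 2, at Thursday 10:00 (Amara, Omar).

2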